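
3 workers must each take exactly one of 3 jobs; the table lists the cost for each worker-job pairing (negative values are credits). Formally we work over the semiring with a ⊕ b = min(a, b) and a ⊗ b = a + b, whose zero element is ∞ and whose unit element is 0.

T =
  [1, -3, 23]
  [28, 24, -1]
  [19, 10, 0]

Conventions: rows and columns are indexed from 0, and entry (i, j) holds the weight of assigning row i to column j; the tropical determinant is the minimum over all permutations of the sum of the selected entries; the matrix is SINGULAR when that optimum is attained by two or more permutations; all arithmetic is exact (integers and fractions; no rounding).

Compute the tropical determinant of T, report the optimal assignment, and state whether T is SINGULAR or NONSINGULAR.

σ = (0, 1, 2): 1 + 24 + 0 = 25
σ = (0, 2, 1): 1 + (-1) + 10 = 10
σ = (1, 0, 2): (-3) + 28 + 0 = 25
σ = (1, 2, 0): (-3) + (-1) + 19 = 15
σ = (2, 0, 1): 23 + 28 + 10 = 61
σ = (2, 1, 0): 23 + 24 + 19 = 66
Optimal value attained by: σ = (0, 2, 1).
Answer: det⊕(T) = 10; verdict: NONSINGULAR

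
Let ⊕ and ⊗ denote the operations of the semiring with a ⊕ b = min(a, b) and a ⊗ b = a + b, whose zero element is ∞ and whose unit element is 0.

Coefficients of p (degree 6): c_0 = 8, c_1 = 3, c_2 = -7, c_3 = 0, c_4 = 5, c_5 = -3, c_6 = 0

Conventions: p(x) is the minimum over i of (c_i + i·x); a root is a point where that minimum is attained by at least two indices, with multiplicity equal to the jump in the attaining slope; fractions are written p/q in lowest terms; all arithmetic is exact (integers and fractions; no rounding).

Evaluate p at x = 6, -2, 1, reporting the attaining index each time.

p(6) = min(8+0·6=8, 3+1·6=9, -7+2·6=5, 0+3·6=18, 5+4·6=29, -3+5·6=27, 0+6·6=36) = 5 (attained by i=2)
p(-2) = min(8+0·(-2)=8, 3+1·(-2)=1, -7+2·(-2)=-11, 0+3·(-2)=-6, 5+4·(-2)=-3, -3+5·(-2)=-13, 0+6·(-2)=-12) = -13 (attained by i=5)
p(1) = min(8+0·1=8, 3+1·1=4, -7+2·1=-5, 0+3·1=3, 5+4·1=9, -3+5·1=2, 0+6·1=6) = -5 (attained by i=2)
Answer: p(6) = 5; p(-2) = -13; p(1) = -5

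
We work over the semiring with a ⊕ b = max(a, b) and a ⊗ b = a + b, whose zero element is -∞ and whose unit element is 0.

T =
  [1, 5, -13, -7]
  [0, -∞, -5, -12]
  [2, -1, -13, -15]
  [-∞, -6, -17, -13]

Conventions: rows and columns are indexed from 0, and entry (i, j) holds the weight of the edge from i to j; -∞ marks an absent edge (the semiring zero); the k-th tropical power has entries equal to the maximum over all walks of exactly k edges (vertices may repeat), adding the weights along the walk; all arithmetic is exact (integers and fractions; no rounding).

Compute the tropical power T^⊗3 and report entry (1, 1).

T^⊗2:
  [5, 6, 0, -6]
  [1, 5, -13, -7]
  [3, 7, -6, -5]
  [-6, -18, -11, -18]
T^⊗3:
  [6, 10, 1, -2]
  [5, 6, 0, -6]
  [7, 8, 2, -4]
  [-5, -1, -19, -13]
Key observation: the optimum is the walk 1->0->0->1, with weight 0 + 1 + 5 = 6.
Optimal value attained by: walk 1->0->0->1.
Answer: (T^⊗3)[1][1] = 6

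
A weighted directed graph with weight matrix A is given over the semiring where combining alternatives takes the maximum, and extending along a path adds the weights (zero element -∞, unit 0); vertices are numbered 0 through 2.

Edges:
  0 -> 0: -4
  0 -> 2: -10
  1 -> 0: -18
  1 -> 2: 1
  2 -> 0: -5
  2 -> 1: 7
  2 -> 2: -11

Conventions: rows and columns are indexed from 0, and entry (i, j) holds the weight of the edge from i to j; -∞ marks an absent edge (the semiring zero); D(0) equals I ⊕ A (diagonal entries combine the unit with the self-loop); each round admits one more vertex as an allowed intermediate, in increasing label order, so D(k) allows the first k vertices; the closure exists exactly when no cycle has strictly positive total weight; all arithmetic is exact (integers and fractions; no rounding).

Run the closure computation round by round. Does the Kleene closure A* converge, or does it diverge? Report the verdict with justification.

D(0):
  [0, -∞, -10]
  [-18, 0, 1]
  [-5, 7, 0]
D(1):
  [0, -∞, -10]
  [-18, 0, 1]
  [-5, 7, 0]
Detection: at round 2, diagonal entry (2, 2) turns strictly positive.
Key observation: the cycle 2->1->2 has total weight 7 + 1, which is strictly positive.
Answer: DIVERGES — positive cycle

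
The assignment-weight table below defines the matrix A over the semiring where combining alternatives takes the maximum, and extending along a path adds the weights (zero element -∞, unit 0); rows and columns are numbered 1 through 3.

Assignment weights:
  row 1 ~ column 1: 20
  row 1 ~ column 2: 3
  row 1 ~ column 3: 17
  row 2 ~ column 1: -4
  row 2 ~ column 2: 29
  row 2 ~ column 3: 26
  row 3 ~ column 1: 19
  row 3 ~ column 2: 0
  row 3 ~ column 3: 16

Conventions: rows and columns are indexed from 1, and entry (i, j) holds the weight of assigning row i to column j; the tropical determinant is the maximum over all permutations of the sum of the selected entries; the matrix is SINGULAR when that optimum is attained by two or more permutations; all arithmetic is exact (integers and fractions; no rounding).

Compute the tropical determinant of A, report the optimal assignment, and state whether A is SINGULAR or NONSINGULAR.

σ = (1, 2, 3): 20 + 29 + 16 = 65
σ = (1, 3, 2): 20 + 26 + 0 = 46
σ = (2, 1, 3): 3 + (-4) + 16 = 15
σ = (2, 3, 1): 3 + 26 + 19 = 48
σ = (3, 1, 2): 17 + (-4) + 0 = 13
σ = (3, 2, 1): 17 + 29 + 19 = 65
Optimal value attained by: σ = (1, 2, 3).
Answer: det⊕(A) = 65; verdict: SINGULAR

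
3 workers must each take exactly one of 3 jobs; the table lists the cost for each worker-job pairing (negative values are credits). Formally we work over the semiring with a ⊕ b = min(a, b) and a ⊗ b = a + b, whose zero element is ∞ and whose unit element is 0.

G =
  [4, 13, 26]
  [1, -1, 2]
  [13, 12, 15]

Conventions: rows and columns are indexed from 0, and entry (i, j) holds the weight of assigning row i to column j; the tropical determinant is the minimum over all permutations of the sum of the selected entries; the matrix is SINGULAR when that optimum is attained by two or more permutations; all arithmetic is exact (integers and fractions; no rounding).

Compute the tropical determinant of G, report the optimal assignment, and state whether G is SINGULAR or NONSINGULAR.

σ = (0, 1, 2): 4 + (-1) + 15 = 18
σ = (0, 2, 1): 4 + 2 + 12 = 18
σ = (1, 0, 2): 13 + 1 + 15 = 29
σ = (1, 2, 0): 13 + 2 + 13 = 28
σ = (2, 0, 1): 26 + 1 + 12 = 39
σ = (2, 1, 0): 26 + (-1) + 13 = 38
Optimal value attained by: σ = (0, 1, 2).
Answer: det⊕(G) = 18; verdict: SINGULAR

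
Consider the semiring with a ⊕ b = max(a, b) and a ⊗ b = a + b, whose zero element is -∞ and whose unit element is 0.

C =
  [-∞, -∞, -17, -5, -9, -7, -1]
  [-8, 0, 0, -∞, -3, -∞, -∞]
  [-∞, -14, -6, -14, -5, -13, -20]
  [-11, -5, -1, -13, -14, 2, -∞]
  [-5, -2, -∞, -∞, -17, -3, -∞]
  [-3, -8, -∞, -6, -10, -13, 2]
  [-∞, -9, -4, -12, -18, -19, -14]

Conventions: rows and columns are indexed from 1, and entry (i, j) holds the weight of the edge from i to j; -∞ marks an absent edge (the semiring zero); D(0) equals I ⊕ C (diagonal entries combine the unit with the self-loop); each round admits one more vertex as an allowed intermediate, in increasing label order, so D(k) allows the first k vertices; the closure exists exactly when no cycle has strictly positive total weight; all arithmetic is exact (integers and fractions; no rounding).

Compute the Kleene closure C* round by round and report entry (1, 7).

D(0):
  [0, -∞, -17, -5, -9, -7, -1]
  [-8, 0, 0, -∞, -3, -∞, -∞]
  [-∞, -14, 0, -14, -5, -13, -20]
  [-11, -5, -1, 0, -14, 2, -∞]
  [-5, -2, -∞, -∞, 0, -3, -∞]
  [-3, -8, -∞, -6, -10, 0, 2]
  [-∞, -9, -4, -12, -18, -19, 0]
D(1):
  [0, -∞, -17, -5, -9, -7, -1]
  [-8, 0, 0, -13, -3, -15, -9]
  [-∞, -14, 0, -14, -5, -13, -20]
  [-11, -5, -1, 0, -14, 2, -12]
  [-5, -2, -22, -10, 0, -3, -6]
  [-3, -8, -20, -6, -10, 0, 2]
  [-∞, -9, -4, -12, -18, -19, 0]
D(2):
  [0, -∞, -17, -5, -9, -7, -1]
  [-8, 0, 0, -13, -3, -15, -9]
  [-22, -14, 0, -14, -5, -13, -20]
  [-11, -5, -1, 0, -8, 2, -12]
  [-5, -2, -2, -10, 0, -3, -6]
  [-3, -8, -8, -6, -10, 0, 2]
  [-17, -9, -4, -12, -12, -19, 0]
D(3):
  [0, -31, -17, -5, -9, -7, -1]
  [-8, 0, 0, -13, -3, -13, -9]
  [-22, -14, 0, -14, -5, -13, -20]
  [-11, -5, -1, 0, -6, 2, -12]
  [-5, -2, -2, -10, 0, -3, -6]
  [-3, -8, -8, -6, -10, 0, 2]
  [-17, -9, -4, -12, -9, -17, 0]
D(4):
  [0, -10, -6, -5, -9, -3, -1]
  [-8, 0, 0, -13, -3, -11, -9]
  [-22, -14, 0, -14, -5, -12, -20]
  [-11, -5, -1, 0, -6, 2, -12]
  [-5, -2, -2, -10, 0, -3, -6]
  [-3, -8, -7, -6, -10, 0, 2]
  [-17, -9, -4, -12, -9, -10, 0]
D(5):
  [0, -10, -6, -5, -9, -3, -1]
  [-8, 0, 0, -13, -3, -6, -9]
  [-10, -7, 0, -14, -5, -8, -11]
  [-11, -5, -1, 0, -6, 2, -12]
  [-5, -2, -2, -10, 0, -3, -6]
  [-3, -8, -7, -6, -10, 0, 2]
  [-14, -9, -4, -12, -9, -10, 0]
D(6):
  [0, -10, -6, -5, -9, -3, -1]
  [-8, 0, 0, -12, -3, -6, -4]
  [-10, -7, 0, -14, -5, -8, -6]
  [-1, -5, -1, 0, -6, 2, 4]
  [-5, -2, -2, -9, 0, -3, -1]
  [-3, -8, -7, -6, -10, 0, 2]
  [-13, -9, -4, -12, -9, -10, 0]
D(7):
  [0, -10, -5, -5, -9, -3, -1]
  [-8, 0, 0, -12, -3, -6, -4]
  [-10, -7, 0, -14, -5, -8, -6]
  [-1, -5, 0, 0, -5, 2, 4]
  [-5, -2, -2, -9, 0, -3, -1]
  [-3, -7, -2, -6, -7, 0, 2]
  [-13, -9, -4, -12, -9, -10, 0]
Answer: C*[1][7] = -1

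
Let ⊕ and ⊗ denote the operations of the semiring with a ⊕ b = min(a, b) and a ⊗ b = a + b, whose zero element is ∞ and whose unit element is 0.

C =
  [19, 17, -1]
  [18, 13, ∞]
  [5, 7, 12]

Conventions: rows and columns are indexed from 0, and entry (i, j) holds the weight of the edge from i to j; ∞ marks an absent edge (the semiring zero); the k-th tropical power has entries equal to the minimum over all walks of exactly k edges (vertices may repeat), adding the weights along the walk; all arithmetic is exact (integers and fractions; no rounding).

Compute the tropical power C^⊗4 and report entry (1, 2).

C^⊗2:
  [4, 6, 11]
  [31, 26, 17]
  [17, 19, 4]
C^⊗3:
  [16, 18, 3]
  [22, 24, 29]
  [9, 11, 16]
C^⊗4:
  [8, 10, 15]
  [34, 36, 21]
  [21, 23, 8]
Key observation: the optimum is the walk 1->0->2->0->2, with weight 18 + (-1) + 5 + (-1) = 21.
Optimal value attained by: walk 1->0->2->0->2.
Answer: (C^⊗4)[1][2] = 21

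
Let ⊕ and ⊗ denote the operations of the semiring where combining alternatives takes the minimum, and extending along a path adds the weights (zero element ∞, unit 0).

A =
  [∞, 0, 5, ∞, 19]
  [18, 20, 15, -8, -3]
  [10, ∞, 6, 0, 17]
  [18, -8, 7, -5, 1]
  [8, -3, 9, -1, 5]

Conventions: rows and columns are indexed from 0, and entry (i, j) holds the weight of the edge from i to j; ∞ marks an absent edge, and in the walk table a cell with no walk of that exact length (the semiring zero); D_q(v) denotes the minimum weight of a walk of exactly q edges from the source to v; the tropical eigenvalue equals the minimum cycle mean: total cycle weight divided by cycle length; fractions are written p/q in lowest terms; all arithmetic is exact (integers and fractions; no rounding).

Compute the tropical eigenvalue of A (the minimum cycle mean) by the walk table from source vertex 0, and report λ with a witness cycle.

q=0: [0, ∞, ∞, ∞, ∞]
q=1: [∞, 0, 5, ∞, 19]
q=2: [15, 16, 11, -8, -3]
q=3: [5, -16, -1, -13, -7]
q=4: [1, -21, -6, -24, -19]
q=5: [-11, -32, -17, -29, -24]
Optimal cycle mean attained by: cycle 1->3->1, total (-8) + (-8), length 2.
Answer: λ = -8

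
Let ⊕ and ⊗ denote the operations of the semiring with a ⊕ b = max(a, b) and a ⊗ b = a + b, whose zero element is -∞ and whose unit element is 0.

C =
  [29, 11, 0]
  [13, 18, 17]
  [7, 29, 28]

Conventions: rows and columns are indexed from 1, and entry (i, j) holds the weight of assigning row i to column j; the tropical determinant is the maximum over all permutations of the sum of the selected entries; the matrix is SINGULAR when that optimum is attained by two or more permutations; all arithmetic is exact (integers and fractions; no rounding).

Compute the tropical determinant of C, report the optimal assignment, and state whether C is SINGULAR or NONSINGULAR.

σ = (1, 2, 3): 29 + 18 + 28 = 75
σ = (1, 3, 2): 29 + 17 + 29 = 75
σ = (2, 1, 3): 11 + 13 + 28 = 52
σ = (2, 3, 1): 11 + 17 + 7 = 35
σ = (3, 1, 2): 0 + 13 + 29 = 42
σ = (3, 2, 1): 0 + 18 + 7 = 25
Optimal value attained by: σ = (1, 2, 3).
Answer: det⊕(C) = 75; verdict: SINGULAR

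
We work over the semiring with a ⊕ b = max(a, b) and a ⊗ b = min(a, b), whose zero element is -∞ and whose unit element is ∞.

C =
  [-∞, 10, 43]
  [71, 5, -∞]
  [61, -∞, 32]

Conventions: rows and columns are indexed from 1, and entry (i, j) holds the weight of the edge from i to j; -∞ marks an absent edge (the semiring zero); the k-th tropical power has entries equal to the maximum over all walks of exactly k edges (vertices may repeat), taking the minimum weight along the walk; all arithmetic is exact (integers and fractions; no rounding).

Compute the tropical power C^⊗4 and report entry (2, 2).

C^⊗2:
  [43, 5, 32]
  [5, 10, 43]
  [32, 10, 43]
C^⊗3:
  [32, 10, 43]
  [43, 5, 32]
  [43, 10, 32]
C^⊗4:
  [43, 10, 32]
  [32, 10, 43]
  [32, 10, 43]
Key observation: the optimum is the walk 2->1->2->1->2, with weight 71 min 10 min 71 min 10 = 10.
Optimal value attained by: walk 2->1->2->1->2.
Answer: (C^⊗4)[2][2] = 10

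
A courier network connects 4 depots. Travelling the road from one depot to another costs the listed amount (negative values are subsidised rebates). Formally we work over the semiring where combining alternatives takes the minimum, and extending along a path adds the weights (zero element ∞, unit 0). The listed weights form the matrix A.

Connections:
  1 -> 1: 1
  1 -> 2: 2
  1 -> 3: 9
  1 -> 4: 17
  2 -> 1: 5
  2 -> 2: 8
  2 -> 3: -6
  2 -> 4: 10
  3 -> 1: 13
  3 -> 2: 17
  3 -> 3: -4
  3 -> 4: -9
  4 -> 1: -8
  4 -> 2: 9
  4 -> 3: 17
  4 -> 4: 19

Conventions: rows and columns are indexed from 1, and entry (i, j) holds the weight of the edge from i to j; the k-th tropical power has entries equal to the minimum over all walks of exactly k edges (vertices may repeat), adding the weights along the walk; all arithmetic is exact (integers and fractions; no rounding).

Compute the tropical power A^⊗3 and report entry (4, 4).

A^⊗2:
  [2, 3, -4, 0]
  [2, 7, -10, -15]
  [-17, 0, -8, -13]
  [-7, -6, 1, 8]
A^⊗3:
  [-8, 4, -8, -13]
  [-23, -6, -14, -19]
  [-21, -15, -12, -17]
  [-6, -5, -12, -8]
Key observation: the optimum is the walk 4->1->3->4, with weight (-8) + 9 + (-9) = -8.
Optimal value attained by: walk 4->1->3->4.
Answer: (A^⊗3)[4][4] = -8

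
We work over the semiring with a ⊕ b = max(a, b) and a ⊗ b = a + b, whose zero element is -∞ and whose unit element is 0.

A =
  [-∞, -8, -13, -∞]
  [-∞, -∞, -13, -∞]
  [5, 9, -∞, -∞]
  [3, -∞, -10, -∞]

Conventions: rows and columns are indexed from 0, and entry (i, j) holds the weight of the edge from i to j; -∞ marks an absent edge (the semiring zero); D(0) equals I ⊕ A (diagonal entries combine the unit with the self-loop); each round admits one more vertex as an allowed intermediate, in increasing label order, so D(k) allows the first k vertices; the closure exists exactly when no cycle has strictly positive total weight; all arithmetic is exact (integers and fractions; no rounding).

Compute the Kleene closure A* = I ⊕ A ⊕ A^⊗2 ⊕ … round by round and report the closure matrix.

D(0):
  [0, -8, -13, -∞]
  [-∞, 0, -13, -∞]
  [5, 9, 0, -∞]
  [3, -∞, -10, 0]
D(1):
  [0, -8, -13, -∞]
  [-∞, 0, -13, -∞]
  [5, 9, 0, -∞]
  [3, -5, -10, 0]
D(2):
  [0, -8, -13, -∞]
  [-∞, 0, -13, -∞]
  [5, 9, 0, -∞]
  [3, -5, -10, 0]
D(3):
  [0, -4, -13, -∞]
  [-8, 0, -13, -∞]
  [5, 9, 0, -∞]
  [3, -1, -10, 0]
D(4):
  [0, -4, -13, -∞]
  [-8, 0, -13, -∞]
  [5, 9, 0, -∞]
  [3, -1, -10, 0]
Answer: A* = [[0, -4, -13, -∞], [-8, 0, -13, -∞], [5, 9, 0, -∞], [3, -1, -10, 0]]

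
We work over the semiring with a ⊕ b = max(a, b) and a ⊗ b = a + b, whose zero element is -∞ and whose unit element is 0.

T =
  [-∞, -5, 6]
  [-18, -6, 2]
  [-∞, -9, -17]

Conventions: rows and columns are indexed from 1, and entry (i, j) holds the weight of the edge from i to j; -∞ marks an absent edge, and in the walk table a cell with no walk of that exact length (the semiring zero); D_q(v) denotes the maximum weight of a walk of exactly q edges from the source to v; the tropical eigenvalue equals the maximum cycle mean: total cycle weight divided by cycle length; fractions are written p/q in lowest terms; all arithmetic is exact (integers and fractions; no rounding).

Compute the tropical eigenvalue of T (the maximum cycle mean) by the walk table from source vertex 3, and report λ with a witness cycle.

q=0: [-∞, -∞, 0]
q=1: [-∞, -9, -17]
q=2: [-27, -15, -7]
q=3: [-33, -16, -13]
Optimal cycle mean attained by: cycle 2->3->2, total 2 + (-9), length 2.
Answer: λ = -7/2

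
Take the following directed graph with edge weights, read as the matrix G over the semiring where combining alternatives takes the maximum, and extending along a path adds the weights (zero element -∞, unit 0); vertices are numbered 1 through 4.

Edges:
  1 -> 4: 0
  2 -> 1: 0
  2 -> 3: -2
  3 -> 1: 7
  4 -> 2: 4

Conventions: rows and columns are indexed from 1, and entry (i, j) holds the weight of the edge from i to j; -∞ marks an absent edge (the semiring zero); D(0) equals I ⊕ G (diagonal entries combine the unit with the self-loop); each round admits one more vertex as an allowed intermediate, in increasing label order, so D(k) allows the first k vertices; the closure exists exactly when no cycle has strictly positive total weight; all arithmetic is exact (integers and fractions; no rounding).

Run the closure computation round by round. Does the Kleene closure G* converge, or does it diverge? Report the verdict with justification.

D(0):
  [0, -∞, -∞, 0]
  [0, 0, -2, -∞]
  [7, -∞, 0, -∞]
  [-∞, 4, -∞, 0]
D(1):
  [0, -∞, -∞, 0]
  [0, 0, -2, 0]
  [7, -∞, 0, 7]
  [-∞, 4, -∞, 0]
Detection: at round 2, diagonal entry (4, 4) turns strictly positive.
Key observation: the cycle 4->2->1->4 has total weight 4 + 0 + 0, which is strictly positive.
Answer: DIVERGES — positive cycle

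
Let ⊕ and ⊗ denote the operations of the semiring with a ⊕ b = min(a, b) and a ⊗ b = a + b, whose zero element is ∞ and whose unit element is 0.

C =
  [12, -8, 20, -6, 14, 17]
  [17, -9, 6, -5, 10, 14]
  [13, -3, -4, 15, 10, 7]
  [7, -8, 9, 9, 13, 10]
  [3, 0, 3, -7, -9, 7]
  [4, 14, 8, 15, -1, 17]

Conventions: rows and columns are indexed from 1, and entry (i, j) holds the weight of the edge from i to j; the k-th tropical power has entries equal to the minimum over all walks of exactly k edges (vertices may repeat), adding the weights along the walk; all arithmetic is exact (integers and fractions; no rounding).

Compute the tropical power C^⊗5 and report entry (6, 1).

C^⊗2:
  [1, -17, -2, -13, 2, 4]
  [2, -18, -3, -14, 1, 5]
  [9, -12, -8, -8, 1, 3]
  [9, -17, -2, -13, 2, 6]
  [-6, -15, -6, -16, -18, -2]
  [2, -4, 2, -8, -10, 6]
C^⊗3:
  [-6, -26, -11, -22, -7, -3]
  [-7, -27, -12, -23, -8, -4]
  [-1, -21, -12, -17, -8, -1]
  [-6, -26, -11, -22, -7, -3]
  [-15, -24, -15, -25, -27, -11]
  [-7, -16, -7, -17, -19, -3]
C^⊗4:
  [-15, -35, -20, -31, -16, -12]
  [-16, -36, -21, -32, -17, -13]
  [-10, -30, -16, -26, -17, -7]
  [-15, -35, -20, -31, -16, -12]
  [-24, -33, -24, -34, -36, -20]
  [-16, -25, -16, -26, -28, -12]
C^⊗5:
  [-24, -44, -29, -40, -25, -21]
  [-25, -45, -30, -41, -26, -22]
  [-19, -39, -24, -35, -26, -16]
  [-24, -44, -29, -40, -25, -21]
  [-33, -42, -33, -43, -45, -29]
  [-25, -34, -25, -35, -37, -21]
Key observation: the optimum is the walk 6->5->5->5->5->1, with weight (-1) + (-9) + (-9) + (-9) + 3 = -25.
Optimal value attained by: walk 6->5->5->5->5->1.
Answer: (C^⊗5)[6][1] = -25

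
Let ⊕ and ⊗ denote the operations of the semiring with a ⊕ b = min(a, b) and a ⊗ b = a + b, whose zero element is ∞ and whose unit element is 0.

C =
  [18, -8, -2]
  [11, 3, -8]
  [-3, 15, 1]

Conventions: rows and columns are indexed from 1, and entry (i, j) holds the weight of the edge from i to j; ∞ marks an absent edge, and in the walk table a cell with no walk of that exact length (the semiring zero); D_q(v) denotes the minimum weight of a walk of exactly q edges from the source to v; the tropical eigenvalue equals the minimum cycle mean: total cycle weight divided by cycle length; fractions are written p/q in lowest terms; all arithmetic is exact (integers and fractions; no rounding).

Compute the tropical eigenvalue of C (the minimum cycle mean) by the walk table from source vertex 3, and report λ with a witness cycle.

q=0: [∞, ∞, 0]
q=1: [-3, 15, 1]
q=2: [-2, -11, -5]
q=3: [-8, -10, -19]
Optimal cycle mean attained by: cycle 1->2->3->1, total (-8) + (-8) + (-3), length 3.
Answer: λ = -19/3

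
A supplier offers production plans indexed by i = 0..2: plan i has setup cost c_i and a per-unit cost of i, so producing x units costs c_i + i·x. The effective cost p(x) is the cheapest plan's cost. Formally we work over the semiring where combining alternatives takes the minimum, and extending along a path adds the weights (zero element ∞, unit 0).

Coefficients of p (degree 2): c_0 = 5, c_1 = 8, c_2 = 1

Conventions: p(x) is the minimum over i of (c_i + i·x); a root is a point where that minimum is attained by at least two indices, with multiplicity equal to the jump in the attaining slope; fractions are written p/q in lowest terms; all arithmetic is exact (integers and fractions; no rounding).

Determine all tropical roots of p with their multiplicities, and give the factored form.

hull edge (i=0, c=5) to (i=2, c=1): slope -2, span 2
Factored form: p(x) = 1 ⊗ (x ⊕ 2) ⊗ (x ⊕ 2)
Answer: roots = 2 (mult 2)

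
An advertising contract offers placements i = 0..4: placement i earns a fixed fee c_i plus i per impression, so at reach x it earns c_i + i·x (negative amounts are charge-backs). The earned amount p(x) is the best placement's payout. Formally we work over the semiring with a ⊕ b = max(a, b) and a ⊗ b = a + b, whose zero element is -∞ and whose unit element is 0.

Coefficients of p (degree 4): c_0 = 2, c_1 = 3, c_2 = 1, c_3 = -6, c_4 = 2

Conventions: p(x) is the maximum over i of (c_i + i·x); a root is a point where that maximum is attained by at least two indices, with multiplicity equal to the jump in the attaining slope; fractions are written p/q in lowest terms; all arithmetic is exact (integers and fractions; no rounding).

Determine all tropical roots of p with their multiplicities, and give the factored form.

hull edge (i=0, c=2) to (i=1, c=3): slope 1, span 1
hull edge (i=1, c=3) to (i=4, c=2): slope -1/3, span 3
Factored form: p(x) = 2 ⊗ (x ⊕ (-1)) ⊗ (x ⊕ 1/3) ⊗ (x ⊕ 1/3) ⊗ (x ⊕ 1/3)
Answer: roots = -1 (mult 1), 1/3 (mult 3)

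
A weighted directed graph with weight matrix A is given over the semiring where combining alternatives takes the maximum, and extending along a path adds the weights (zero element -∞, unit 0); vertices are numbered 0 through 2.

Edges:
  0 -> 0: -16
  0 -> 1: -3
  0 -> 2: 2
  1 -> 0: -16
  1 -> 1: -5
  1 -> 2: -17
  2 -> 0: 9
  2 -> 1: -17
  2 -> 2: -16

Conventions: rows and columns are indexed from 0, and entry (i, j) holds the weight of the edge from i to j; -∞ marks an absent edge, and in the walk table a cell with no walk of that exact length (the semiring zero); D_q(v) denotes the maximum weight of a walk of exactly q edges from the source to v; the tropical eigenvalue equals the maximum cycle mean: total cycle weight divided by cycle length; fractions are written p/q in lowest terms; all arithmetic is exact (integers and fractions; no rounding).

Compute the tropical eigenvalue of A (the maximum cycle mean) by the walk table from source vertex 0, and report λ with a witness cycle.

q=0: [0, -∞, -∞]
q=1: [-16, -3, 2]
q=2: [11, -8, -14]
q=3: [-5, 8, 13]
Optimal cycle mean attained by: cycle 0->2->0, total 2 + 9, length 2.
Answer: λ = 11/2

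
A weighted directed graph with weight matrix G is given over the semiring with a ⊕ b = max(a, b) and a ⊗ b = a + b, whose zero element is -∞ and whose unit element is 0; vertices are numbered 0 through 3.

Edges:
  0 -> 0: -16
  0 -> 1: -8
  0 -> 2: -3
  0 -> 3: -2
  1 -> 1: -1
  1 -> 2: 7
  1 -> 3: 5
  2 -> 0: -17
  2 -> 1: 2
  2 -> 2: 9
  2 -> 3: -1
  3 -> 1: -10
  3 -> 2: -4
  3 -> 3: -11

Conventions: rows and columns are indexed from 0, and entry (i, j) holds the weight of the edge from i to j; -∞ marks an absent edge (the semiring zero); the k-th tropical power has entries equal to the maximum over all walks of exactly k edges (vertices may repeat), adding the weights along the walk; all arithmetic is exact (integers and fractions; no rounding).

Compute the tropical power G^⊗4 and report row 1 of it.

G^⊗2:
  [-20, -1, 6, -3]
  [-10, 9, 16, 6]
  [-8, 11, 18, 8]
  [-21, -2, 5, -5]
G^⊗3:
  [-11, 8, 15, 5]
  [-1, 18, 25, 15]
  [1, 20, 27, 17]
  [-12, 7, 14, 4]
G^⊗4:
  [-2, 17, 24, 14]
  [8, 27, 34, 24]
  [10, 29, 36, 26]
  [-3, 16, 23, 13]
Answer: row 1 of G^⊗4 = [8, 27, 34, 24]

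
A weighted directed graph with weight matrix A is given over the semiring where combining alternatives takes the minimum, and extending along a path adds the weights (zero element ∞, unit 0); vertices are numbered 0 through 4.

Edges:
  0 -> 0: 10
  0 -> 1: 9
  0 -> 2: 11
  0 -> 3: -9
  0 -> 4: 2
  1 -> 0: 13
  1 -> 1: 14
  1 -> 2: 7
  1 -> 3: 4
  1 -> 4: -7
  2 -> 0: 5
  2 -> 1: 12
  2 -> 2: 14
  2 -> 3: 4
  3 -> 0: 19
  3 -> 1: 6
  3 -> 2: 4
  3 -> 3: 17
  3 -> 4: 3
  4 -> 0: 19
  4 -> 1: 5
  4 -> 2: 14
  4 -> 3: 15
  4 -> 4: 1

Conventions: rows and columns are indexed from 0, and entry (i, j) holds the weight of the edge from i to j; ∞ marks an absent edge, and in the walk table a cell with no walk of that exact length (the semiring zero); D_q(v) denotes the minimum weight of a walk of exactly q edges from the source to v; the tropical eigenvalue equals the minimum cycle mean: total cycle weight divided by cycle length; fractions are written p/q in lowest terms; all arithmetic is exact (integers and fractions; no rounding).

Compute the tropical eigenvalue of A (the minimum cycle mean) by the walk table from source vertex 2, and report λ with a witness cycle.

q=0: [∞, ∞, 0, ∞, ∞]
q=1: [5, 12, 14, 4, ∞]
q=2: [15, 10, 8, -4, 5]
q=3: [13, 2, 0, 6, -1]
q=4: [5, 4, 9, 4, -5]
q=5: [14, 0, 8, -4, -4]
Optimal cycle mean attained by: cycle 1->4->1, total (-7) + 5, length 2.
Answer: λ = -1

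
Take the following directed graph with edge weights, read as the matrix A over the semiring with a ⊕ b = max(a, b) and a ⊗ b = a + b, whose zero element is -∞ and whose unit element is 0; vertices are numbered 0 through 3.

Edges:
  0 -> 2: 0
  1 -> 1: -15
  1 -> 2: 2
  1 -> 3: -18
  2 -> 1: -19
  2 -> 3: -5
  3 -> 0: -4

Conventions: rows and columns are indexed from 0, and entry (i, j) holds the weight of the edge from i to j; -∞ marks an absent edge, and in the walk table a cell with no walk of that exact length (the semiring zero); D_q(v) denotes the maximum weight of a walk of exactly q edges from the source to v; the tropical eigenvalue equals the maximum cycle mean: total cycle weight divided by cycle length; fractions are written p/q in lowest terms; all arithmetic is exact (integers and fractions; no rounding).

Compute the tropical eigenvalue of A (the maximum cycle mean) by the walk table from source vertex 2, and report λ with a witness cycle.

q=0: [-∞, -∞, 0, -∞]
q=1: [-∞, -19, -∞, -5]
q=2: [-9, -34, -17, -37]
q=3: [-41, -36, -9, -22]
q=4: [-26, -28, -34, -14]
Optimal cycle mean attained by: cycle 0->2->3->0, total 0 + (-5) + (-4), length 3.
Answer: λ = -3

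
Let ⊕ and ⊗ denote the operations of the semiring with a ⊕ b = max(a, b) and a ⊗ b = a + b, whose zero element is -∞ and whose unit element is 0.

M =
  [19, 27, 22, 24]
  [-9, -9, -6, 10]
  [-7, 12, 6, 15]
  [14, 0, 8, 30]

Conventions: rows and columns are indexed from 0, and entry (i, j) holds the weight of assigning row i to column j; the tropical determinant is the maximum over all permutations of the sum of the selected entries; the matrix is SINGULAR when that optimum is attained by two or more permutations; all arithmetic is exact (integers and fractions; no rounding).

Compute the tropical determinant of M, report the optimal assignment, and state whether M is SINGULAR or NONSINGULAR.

σ = (0, 1, 2, 3): 19 + (-9) + 6 + 30 = 46
σ = (0, 1, 3, 2): 19 + (-9) + 15 + 8 = 33
σ = (0, 2, 1, 3): 19 + (-6) + 12 + 30 = 55
σ = (0, 2, 3, 1): 19 + (-6) + 15 + 0 = 28
σ = (0, 3, 1, 2): 19 + 10 + 12 + 8 = 49
σ = (0, 3, 2, 1): 19 + 10 + 6 + 0 = 35
σ = (1, 0, 2, 3): 27 + (-9) + 6 + 30 = 54
σ = (1, 0, 3, 2): 27 + (-9) + 15 + 8 = 41
σ = (1, 2, 0, 3): 27 + (-6) + (-7) + 30 = 44
σ = (1, 2, 3, 0): 27 + (-6) + 15 + 14 = 50
σ = (1, 3, 0, 2): 27 + 10 + (-7) + 8 = 38
σ = (1, 3, 2, 0): 27 + 10 + 6 + 14 = 57
σ = (2, 0, 1, 3): 22 + (-9) + 12 + 30 = 55
σ = (2, 0, 3, 1): 22 + (-9) + 15 + 0 = 28
σ = (2, 1, 0, 3): 22 + (-9) + (-7) + 30 = 36
σ = (2, 1, 3, 0): 22 + (-9) + 15 + 14 = 42
σ = (2, 3, 0, 1): 22 + 10 + (-7) + 0 = 25
σ = (2, 3, 1, 0): 22 + 10 + 12 + 14 = 58
σ = (3, 0, 1, 2): 24 + (-9) + 12 + 8 = 35
σ = (3, 0, 2, 1): 24 + (-9) + 6 + 0 = 21
σ = (3, 1, 0, 2): 24 + (-9) + (-7) + 8 = 16
σ = (3, 1, 2, 0): 24 + (-9) + 6 + 14 = 35
σ = (3, 2, 0, 1): 24 + (-6) + (-7) + 0 = 11
σ = (3, 2, 1, 0): 24 + (-6) + 12 + 14 = 44
Optimal value attained by: σ = (2, 3, 1, 0).
Answer: det⊕(M) = 58; verdict: NONSINGULAR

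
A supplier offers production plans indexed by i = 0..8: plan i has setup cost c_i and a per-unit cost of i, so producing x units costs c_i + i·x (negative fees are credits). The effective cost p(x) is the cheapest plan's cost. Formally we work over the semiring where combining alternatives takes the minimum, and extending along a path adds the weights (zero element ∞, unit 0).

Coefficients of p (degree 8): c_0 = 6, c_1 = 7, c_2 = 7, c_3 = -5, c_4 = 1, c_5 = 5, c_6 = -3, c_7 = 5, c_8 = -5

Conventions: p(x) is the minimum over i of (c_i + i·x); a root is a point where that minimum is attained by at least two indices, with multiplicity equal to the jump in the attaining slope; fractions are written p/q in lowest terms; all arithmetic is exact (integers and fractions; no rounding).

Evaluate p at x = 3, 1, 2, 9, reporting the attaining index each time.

p(3) = min(6+0·3=6, 7+1·3=10, 7+2·3=13, -5+3·3=4, 1+4·3=13, 5+5·3=20, -3+6·3=15, 5+7·3=26, -5+8·3=19) = 4 (attained by i=3)
p(1) = min(6+0·1=6, 7+1·1=8, 7+2·1=9, -5+3·1=-2, 1+4·1=5, 5+5·1=10, -3+6·1=3, 5+7·1=12, -5+8·1=3) = -2 (attained by i=3)
p(2) = min(6+0·2=6, 7+1·2=9, 7+2·2=11, -5+3·2=1, 1+4·2=9, 5+5·2=15, -3+6·2=9, 5+7·2=19, -5+8·2=11) = 1 (attained by i=3)
p(9) = min(6+0·9=6, 7+1·9=16, 7+2·9=25, -5+3·9=22, 1+4·9=37, 5+5·9=50, -3+6·9=51, 5+7·9=68, -5+8·9=67) = 6 (attained by i=0)
Answer: p(3) = 4; p(1) = -2; p(2) = 1; p(9) = 6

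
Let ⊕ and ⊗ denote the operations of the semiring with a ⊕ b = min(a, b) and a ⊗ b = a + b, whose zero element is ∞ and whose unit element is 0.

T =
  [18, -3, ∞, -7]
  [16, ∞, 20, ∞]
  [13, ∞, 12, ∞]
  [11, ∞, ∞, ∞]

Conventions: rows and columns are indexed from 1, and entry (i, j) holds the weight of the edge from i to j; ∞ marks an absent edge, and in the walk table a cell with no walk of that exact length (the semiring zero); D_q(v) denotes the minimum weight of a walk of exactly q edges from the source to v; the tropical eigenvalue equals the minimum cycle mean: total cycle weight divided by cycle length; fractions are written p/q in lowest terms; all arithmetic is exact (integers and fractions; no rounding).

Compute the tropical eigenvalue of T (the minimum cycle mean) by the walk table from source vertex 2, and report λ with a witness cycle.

q=0: [∞, 0, ∞, ∞]
q=1: [16, ∞, 20, ∞]
q=2: [33, 13, 32, 9]
q=3: [20, 30, 33, 26]
q=4: [37, 17, 45, 13]
Optimal cycle mean attained by: cycle 1->4->1, total (-7) + 11, length 2.
Answer: λ = 2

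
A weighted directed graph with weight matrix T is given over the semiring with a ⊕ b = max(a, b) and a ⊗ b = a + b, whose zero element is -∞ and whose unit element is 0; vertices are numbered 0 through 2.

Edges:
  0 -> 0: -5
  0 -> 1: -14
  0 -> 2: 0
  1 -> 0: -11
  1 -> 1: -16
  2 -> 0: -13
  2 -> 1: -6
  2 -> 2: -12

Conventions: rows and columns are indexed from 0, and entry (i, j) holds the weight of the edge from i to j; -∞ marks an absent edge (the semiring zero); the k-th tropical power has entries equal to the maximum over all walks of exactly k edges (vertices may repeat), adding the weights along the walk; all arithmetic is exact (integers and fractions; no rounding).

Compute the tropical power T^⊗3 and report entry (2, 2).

T^⊗2:
  [-10, -6, -5]
  [-16, -25, -11]
  [-17, -18, -13]
T^⊗3:
  [-15, -11, -10]
  [-21, -17, -16]
  [-22, -19, -17]
Key observation: the optimum is the walk 2->1->0->2, with weight (-6) + (-11) + 0 = -17.
Optimal value attained by: walk 2->1->0->2.
Answer: (T^⊗3)[2][2] = -17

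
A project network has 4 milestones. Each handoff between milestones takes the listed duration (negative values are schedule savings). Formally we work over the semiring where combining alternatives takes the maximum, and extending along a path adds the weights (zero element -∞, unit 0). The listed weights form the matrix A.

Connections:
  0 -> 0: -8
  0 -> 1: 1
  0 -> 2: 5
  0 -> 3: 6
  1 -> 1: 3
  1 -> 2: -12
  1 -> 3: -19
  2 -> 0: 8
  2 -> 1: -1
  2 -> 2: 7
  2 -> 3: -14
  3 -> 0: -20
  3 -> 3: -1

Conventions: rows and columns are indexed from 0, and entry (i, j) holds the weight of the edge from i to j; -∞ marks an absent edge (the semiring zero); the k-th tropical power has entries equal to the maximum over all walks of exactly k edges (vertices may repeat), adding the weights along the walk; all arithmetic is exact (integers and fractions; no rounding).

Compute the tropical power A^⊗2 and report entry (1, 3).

A^⊗2:
  [13, 4, 12, 5]
  [-4, 6, -5, -16]
  [15, 9, 14, 14]
  [-21, -19, -15, -2]
Key observation: the optimum is the walk 1->1->3, with weight 3 + (-19) = -16.
Optimal value attained by: walk 1->1->3.
Answer: (A^⊗2)[1][3] = -16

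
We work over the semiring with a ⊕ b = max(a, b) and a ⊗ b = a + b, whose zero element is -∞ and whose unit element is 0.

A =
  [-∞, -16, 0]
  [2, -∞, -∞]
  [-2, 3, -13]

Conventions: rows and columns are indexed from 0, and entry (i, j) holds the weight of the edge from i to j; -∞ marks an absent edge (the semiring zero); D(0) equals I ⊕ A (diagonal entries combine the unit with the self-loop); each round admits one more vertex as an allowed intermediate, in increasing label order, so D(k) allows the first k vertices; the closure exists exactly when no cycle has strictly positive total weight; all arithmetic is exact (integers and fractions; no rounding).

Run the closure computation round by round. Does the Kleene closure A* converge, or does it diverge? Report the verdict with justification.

D(0):
  [0, -16, 0]
  [2, 0, -∞]
  [-2, 3, 0]
D(1):
  [0, -16, 0]
  [2, 0, 2]
  [-2, 3, 0]
Detection: at round 2, diagonal entry (2, 2) turns strictly positive.
Key observation: the cycle 2->1->0->2 has total weight 3 + 2 + 0, which is strictly positive.
Answer: DIVERGES — positive cycle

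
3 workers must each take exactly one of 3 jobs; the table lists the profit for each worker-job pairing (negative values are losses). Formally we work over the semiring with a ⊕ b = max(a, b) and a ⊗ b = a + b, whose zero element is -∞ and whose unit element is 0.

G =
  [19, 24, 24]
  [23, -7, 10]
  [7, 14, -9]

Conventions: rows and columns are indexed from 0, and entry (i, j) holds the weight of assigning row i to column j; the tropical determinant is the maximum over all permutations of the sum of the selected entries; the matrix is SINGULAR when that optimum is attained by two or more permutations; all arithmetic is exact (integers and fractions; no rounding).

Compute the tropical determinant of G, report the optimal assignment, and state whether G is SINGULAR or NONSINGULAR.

σ = (0, 1, 2): 19 + (-7) + (-9) = 3
σ = (0, 2, 1): 19 + 10 + 14 = 43
σ = (1, 0, 2): 24 + 23 + (-9) = 38
σ = (1, 2, 0): 24 + 10 + 7 = 41
σ = (2, 0, 1): 24 + 23 + 14 = 61
σ = (2, 1, 0): 24 + (-7) + 7 = 24
Optimal value attained by: σ = (2, 0, 1).
Answer: det⊕(G) = 61; verdict: NONSINGULAR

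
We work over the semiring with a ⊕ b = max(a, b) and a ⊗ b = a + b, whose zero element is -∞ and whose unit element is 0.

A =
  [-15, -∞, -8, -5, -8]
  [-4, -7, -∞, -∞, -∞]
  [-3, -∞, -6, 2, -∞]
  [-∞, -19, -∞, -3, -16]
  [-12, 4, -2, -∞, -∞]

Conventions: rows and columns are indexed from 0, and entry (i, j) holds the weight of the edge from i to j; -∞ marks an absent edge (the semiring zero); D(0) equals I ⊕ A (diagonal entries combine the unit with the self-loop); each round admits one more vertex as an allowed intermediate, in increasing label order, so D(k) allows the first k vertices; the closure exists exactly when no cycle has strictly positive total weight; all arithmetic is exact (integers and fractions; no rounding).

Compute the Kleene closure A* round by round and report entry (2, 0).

D(0):
  [0, -∞, -8, -5, -8]
  [-4, 0, -∞, -∞, -∞]
  [-3, -∞, 0, 2, -∞]
  [-∞, -19, -∞, 0, -16]
  [-12, 4, -2, -∞, 0]
D(1):
  [0, -∞, -8, -5, -8]
  [-4, 0, -12, -9, -12]
  [-3, -∞, 0, 2, -11]
  [-∞, -19, -∞, 0, -16]
  [-12, 4, -2, -17, 0]
D(2):
  [0, -∞, -8, -5, -8]
  [-4, 0, -12, -9, -12]
  [-3, -∞, 0, 2, -11]
  [-23, -19, -31, 0, -16]
  [0, 4, -2, -5, 0]
D(3):
  [0, -∞, -8, -5, -8]
  [-4, 0, -12, -9, -12]
  [-3, -∞, 0, 2, -11]
  [-23, -19, -31, 0, -16]
  [0, 4, -2, 0, 0]
D(4):
  [0, -24, -8, -5, -8]
  [-4, 0, -12, -9, -12]
  [-3, -17, 0, 2, -11]
  [-23, -19, -31, 0, -16]
  [0, 4, -2, 0, 0]
D(5):
  [0, -4, -8, -5, -8]
  [-4, 0, -12, -9, -12]
  [-3, -7, 0, 2, -11]
  [-16, -12, -18, 0, -16]
  [0, 4, -2, 0, 0]
Answer: A*[2][0] = -3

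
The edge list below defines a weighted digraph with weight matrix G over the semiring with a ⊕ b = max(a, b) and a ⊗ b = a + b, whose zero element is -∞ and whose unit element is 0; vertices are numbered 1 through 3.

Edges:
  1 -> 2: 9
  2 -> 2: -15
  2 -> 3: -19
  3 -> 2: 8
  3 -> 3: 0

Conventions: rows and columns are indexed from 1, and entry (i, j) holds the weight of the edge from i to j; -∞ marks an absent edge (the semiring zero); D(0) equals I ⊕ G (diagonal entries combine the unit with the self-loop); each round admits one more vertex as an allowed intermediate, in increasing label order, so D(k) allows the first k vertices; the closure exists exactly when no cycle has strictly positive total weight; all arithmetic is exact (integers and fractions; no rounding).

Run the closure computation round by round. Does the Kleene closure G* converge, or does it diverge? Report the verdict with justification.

D(0):
  [0, 9, -∞]
  [-∞, 0, -19]
  [-∞, 8, 0]
D(1):
  [0, 9, -∞]
  [-∞, 0, -19]
  [-∞, 8, 0]
D(2):
  [0, 9, -10]
  [-∞, 0, -19]
  [-∞, 8, 0]
D(3):
  [0, 9, -10]
  [-∞, 0, -19]
  [-∞, 8, 0]
Key observation: every diagonal entry stays at the unit through all rounds, so no improving cycle exists.
Answer: CONVERGES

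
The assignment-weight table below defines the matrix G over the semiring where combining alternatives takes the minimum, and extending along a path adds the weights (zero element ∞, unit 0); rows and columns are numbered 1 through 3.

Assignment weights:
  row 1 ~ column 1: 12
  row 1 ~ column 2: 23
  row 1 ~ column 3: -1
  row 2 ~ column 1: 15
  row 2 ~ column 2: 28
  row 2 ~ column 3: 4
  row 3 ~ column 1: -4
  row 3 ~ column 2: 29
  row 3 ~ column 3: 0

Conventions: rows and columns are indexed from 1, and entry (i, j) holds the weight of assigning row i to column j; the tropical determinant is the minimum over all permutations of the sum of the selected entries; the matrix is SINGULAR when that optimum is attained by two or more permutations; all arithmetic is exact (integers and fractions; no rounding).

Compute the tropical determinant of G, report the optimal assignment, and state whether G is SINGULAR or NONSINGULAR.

σ = (1, 2, 3): 12 + 28 + 0 = 40
σ = (1, 3, 2): 12 + 4 + 29 = 45
σ = (2, 1, 3): 23 + 15 + 0 = 38
σ = (2, 3, 1): 23 + 4 + (-4) = 23
σ = (3, 1, 2): (-1) + 15 + 29 = 43
σ = (3, 2, 1): (-1) + 28 + (-4) = 23
Optimal value attained by: σ = (2, 3, 1).
Answer: det⊕(G) = 23; verdict: SINGULAR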